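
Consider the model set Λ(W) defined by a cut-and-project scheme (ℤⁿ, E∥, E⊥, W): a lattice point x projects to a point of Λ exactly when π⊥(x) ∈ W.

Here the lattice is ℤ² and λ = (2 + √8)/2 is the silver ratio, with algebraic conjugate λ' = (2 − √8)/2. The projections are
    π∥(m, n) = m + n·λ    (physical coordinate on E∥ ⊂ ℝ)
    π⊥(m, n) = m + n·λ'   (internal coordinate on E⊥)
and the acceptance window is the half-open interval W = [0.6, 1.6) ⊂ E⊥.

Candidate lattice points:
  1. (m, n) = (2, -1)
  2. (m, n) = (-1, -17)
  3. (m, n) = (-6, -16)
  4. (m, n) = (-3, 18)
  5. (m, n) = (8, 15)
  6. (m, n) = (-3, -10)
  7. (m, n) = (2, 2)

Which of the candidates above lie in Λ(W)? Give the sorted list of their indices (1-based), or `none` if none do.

Numerically λ ≈ 2.4142 and λ' = −1/λ ≈ -0.4142.
#1 (2,-1): internal coord 2 + (-1)·λ' = +2.4142; +2.4142 ∉ [0.6, 1.6) → out
#2 (-1,-17): internal coord -1 + (-17)·λ' = +6.0416; +6.0416 ∉ [0.6, 1.6) → out
#3 (-6,-16): internal coord -6 + (-16)·λ' = +0.6274; +0.6274 ∈ [0.6, 1.6) → IN Λ
#4 (-3,18): internal coord -3 + (18)·λ' = -10.4558; -10.4558 ∉ [0.6, 1.6) → out
#5 (8,15): internal coord 8 + (15)·λ' = +1.7868; +1.7868 ∉ [0.6, 1.6) → out
#6 (-3,-10): internal coord -3 + (-10)·λ' = +1.1421; +1.1421 ∈ [0.6, 1.6) → IN Λ
#7 (2,2): internal coord 2 + (2)·λ' = +1.1716; +1.1716 ∈ [0.6, 1.6) → IN Λ

3, 6, 7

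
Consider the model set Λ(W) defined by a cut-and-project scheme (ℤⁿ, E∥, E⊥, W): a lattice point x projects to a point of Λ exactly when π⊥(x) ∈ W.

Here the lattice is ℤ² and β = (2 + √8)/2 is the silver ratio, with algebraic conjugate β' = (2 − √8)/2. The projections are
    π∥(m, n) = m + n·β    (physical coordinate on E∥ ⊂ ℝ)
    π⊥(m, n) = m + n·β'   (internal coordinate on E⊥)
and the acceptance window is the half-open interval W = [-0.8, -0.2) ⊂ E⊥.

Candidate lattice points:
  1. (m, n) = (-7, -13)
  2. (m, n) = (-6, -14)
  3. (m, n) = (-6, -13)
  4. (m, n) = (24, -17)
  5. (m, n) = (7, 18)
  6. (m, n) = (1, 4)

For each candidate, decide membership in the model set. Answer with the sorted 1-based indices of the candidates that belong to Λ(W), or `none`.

β' = (2−√8)/2 ≈ -0.41421.
[1] lift (-7,-13): star map gives -1.61522; window check -0.8 ≤ -1.61522 < -0.2 is false → out
[2] lift (-6,-14): star map gives -0.20101; window check -0.8 ≤ -0.20101 < -0.2 is true → IN Λ
[3] lift (-6,-13): star map gives -0.61522; window check -0.8 ≤ -0.61522 < -0.2 is true → IN Λ
[4] lift (24,-17): star map gives 31.04163; window check -0.8 ≤ 31.04163 < -0.2 is false → out
[5] lift (7,18): star map gives -0.45584; window check -0.8 ≤ -0.45584 < -0.2 is true → IN Λ
[6] lift (1,4): star map gives -0.65685; window check -0.8 ≤ -0.65685 < -0.2 is true → IN Λ

2, 3, 5, 6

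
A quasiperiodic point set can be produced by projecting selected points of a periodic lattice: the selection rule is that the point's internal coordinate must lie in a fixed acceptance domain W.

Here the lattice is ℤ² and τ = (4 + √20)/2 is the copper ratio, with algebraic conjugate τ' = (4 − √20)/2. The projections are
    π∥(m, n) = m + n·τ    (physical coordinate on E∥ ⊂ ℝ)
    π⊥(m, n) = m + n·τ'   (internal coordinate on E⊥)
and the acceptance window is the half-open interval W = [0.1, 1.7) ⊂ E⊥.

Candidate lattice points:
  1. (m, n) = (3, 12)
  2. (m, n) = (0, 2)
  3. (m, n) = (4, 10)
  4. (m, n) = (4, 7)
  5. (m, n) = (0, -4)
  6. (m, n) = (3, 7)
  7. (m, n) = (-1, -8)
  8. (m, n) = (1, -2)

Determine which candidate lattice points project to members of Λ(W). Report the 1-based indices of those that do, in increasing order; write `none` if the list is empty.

1, 3, 5, 6, 7, 8

Compute τ' = (4−√20)/2 = -0.23607, so π⊥(m,n) = m -0.23607·n.
#1 (3,12): internal coord 3 + (12)·τ' = +0.16718; +0.16718 ∈ [0.1, 1.7) → IN Λ
#2 (0,2): internal coord 0 + (2)·τ' = -0.47214; -0.47214 ∉ [0.1, 1.7) → out
#3 (4,10): internal coord 4 + (10)·τ' = +1.63932; +1.63932 ∈ [0.1, 1.7) → IN Λ
#4 (4,7): internal coord 4 + (7)·τ' = +2.34752; +2.34752 ∉ [0.1, 1.7) → out
#5 (0,-4): internal coord 0 + (-4)·τ' = +0.94427; +0.94427 ∈ [0.1, 1.7) → IN Λ
#6 (3,7): internal coord 3 + (7)·τ' = +1.34752; +1.34752 ∈ [0.1, 1.7) → IN Λ
#7 (-1,-8): internal coord -1 + (-8)·τ' = +0.88854; +0.88854 ∈ [0.1, 1.7) → IN Λ
#8 (1,-2): internal coord 1 + (-2)·τ' = +1.47214; +1.47214 ∈ [0.1, 1.7) → IN Λ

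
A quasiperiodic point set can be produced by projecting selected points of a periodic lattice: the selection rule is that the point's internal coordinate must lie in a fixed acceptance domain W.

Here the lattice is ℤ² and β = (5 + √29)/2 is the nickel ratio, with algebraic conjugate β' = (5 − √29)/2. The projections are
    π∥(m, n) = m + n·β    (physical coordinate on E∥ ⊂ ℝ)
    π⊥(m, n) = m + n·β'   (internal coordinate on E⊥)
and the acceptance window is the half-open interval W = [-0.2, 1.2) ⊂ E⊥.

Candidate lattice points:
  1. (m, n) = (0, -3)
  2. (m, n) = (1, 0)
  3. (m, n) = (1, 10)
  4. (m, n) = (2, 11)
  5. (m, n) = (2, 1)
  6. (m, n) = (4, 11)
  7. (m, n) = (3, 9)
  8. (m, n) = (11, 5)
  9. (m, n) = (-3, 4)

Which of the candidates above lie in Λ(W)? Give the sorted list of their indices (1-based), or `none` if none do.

Compute β' = (5−√29)/2 = -0.1926, so π⊥(m,n) = m -0.1926·n.
[1] lift (0,-3): star map gives 0.5777; window check -0.2 ≤ 0.5777 < 1.2 is true → IN Λ
[2] lift (1,0): star map gives 1.0000; window check -0.2 ≤ 1.0000 < 1.2 is true → IN Λ
[3] lift (1,10): star map gives -0.9258; window check -0.2 ≤ -0.9258 < 1.2 is false → out
[4] lift (2,11): star map gives -0.1184; window check -0.2 ≤ -0.1184 < 1.2 is true → IN Λ
[5] lift (2,1): star map gives 1.8074; window check -0.2 ≤ 1.8074 < 1.2 is false → out
[6] lift (4,11): star map gives 1.8816; window check -0.2 ≤ 1.8816 < 1.2 is false → out
[7] lift (3,9): star map gives 1.2668; window check -0.2 ≤ 1.2668 < 1.2 is false → out
[8] lift (11,5): star map gives 10.0371; window check -0.2 ≤ 10.0371 < 1.2 is false → out
[9] lift (-3,4): star map gives -3.7703; window check -0.2 ≤ -3.7703 < 1.2 is false → out

1, 2, 4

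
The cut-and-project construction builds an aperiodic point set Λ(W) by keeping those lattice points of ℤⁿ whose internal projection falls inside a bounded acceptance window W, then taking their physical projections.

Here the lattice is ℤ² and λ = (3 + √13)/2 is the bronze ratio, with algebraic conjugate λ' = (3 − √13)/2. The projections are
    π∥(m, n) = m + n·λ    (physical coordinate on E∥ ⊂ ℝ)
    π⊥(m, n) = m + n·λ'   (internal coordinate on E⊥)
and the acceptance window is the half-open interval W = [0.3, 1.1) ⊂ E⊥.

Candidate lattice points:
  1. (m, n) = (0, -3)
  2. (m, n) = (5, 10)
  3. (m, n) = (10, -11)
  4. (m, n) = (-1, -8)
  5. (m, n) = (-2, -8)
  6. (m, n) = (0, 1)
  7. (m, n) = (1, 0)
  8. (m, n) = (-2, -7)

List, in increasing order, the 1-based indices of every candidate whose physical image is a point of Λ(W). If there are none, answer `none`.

1, 5, 7

Compute λ' = (3−√13)/2 = -0.302776, so π⊥(m,n) = m -0.302776·n.
[1] lift (0,-3): star map gives 0.908327; window check 0.3 ≤ 0.908327 < 1.1 is true → IN Λ
[2] lift (5,10): star map gives 1.972244; window check 0.3 ≤ 1.972244 < 1.1 is false → out
[3] lift (10,-11): star map gives 13.330532; window check 0.3 ≤ 13.330532 < 1.1 is false → out
[4] lift (-1,-8): star map gives 1.422205; window check 0.3 ≤ 1.422205 < 1.1 is false → out
[5] lift (-2,-8): star map gives 0.422205; window check 0.3 ≤ 0.422205 < 1.1 is true → IN Λ
[6] lift (0,1): star map gives -0.302776; window check 0.3 ≤ -0.302776 < 1.1 is false → out
[7] lift (1,0): star map gives 1.000000; window check 0.3 ≤ 1.000000 < 1.1 is true → IN Λ
[8] lift (-2,-7): star map gives 0.119429; window check 0.3 ≤ 0.119429 < 1.1 is false → out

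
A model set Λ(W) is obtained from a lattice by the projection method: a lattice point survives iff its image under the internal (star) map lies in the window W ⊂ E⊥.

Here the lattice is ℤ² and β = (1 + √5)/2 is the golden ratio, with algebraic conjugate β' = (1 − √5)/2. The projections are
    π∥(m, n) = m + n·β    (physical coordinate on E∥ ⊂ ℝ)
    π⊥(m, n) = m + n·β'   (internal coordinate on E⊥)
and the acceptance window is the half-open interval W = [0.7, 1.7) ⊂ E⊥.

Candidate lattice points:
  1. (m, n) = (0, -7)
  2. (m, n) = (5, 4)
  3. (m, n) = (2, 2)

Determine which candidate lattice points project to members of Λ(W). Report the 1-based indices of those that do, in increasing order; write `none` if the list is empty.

3

Numerically β ≈ 1.618034 and β' = −1/β ≈ -0.618034.
[1] lift (0,-7): star map gives 4.326238; window check 0.7 ≤ 4.326238 < 1.7 is false → out
[2] lift (5,4): star map gives 2.527864; window check 0.7 ≤ 2.527864 < 1.7 is false → out
[3] lift (2,2): star map gives 0.763932; window check 0.7 ≤ 0.763932 < 1.7 is true → IN Λ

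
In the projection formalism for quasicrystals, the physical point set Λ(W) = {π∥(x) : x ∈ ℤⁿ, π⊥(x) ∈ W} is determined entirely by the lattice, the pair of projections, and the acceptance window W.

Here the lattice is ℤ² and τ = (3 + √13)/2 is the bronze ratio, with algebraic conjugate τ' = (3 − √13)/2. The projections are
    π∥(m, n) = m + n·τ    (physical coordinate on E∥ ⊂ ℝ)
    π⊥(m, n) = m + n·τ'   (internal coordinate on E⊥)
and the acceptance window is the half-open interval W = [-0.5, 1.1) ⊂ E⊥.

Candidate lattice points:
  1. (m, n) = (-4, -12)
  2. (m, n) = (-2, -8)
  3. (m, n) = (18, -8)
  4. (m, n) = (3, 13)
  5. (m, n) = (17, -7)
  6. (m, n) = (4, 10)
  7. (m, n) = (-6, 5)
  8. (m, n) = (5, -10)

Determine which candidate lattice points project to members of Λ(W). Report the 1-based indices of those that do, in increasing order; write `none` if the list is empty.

1, 2, 6

τ' = (3−√13)/2 ≈ -0.30278.
candidate 1: (m,n)=(-4,-12) → π∥ = -4-12·τ ≈ -43.63331, π⊥ = -4-12·τ' ≈ -0.36669 ∈ [-0.5, 1.1) ⇒ IN Λ
candidate 2: (m,n)=(-2,-8) → π∥ = -2-8·τ ≈ -28.42221, π⊥ = -2-8·τ' ≈ 0.42221 ∈ [-0.5, 1.1) ⇒ IN Λ
candidate 3: (m,n)=(18,-8) → π∥ = 18-8·τ ≈ -8.42221, π⊥ = 18-8·τ' ≈ 20.42221 ∉ [-0.5, 1.1) ⇒ out
candidate 4: (m,n)=(3,13) → π∥ = 3+13·τ ≈ 45.93608, π⊥ = 3+13·τ' ≈ -0.93608 ∉ [-0.5, 1.1) ⇒ out
candidate 5: (m,n)=(17,-7) → π∥ = 17-7·τ ≈ -6.11943, π⊥ = 17-7·τ' ≈ 19.11943 ∉ [-0.5, 1.1) ⇒ out
candidate 6: (m,n)=(4,10) → π∥ = 4+10·τ ≈ 37.02776, π⊥ = 4+10·τ' ≈ 0.97224 ∈ [-0.5, 1.1) ⇒ IN Λ
candidate 7: (m,n)=(-6,5) → π∥ = -6+5·τ ≈ 10.51388, π⊥ = -6+5·τ' ≈ -7.51388 ∉ [-0.5, 1.1) ⇒ out
candidate 8: (m,n)=(5,-10) → π∥ = 5-10·τ ≈ -28.02776, π⊥ = 5-10·τ' ≈ 8.02776 ∉ [-0.5, 1.1) ⇒ out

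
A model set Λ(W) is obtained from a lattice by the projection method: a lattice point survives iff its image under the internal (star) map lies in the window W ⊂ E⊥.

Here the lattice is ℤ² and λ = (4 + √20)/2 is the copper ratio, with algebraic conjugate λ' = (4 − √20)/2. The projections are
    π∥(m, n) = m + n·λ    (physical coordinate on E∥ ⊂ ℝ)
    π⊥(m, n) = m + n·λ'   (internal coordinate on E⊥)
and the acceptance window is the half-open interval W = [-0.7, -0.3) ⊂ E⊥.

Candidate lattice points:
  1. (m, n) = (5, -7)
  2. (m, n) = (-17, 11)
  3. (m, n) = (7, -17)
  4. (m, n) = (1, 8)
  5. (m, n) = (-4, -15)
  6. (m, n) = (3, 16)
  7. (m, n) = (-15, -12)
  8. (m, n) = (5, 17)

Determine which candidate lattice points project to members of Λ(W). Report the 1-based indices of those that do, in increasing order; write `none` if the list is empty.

λ' = (4−√20)/2 ≈ -0.23607.
#1 (5,-7): internal coord 5 + (-7)·λ' = +6.65248; +6.65248 ∉ [-0.7, -0.3) → out
#2 (-17,11): internal coord -17 + (11)·λ' = -19.59675; -19.59675 ∉ [-0.7, -0.3) → out
#3 (7,-17): internal coord 7 + (-17)·λ' = +11.01316; +11.01316 ∉ [-0.7, -0.3) → out
#4 (1,8): internal coord 1 + (8)·λ' = -0.88854; -0.88854 ∉ [-0.7, -0.3) → out
#5 (-4,-15): internal coord -4 + (-15)·λ' = -0.45898; -0.45898 ∈ [-0.7, -0.3) → IN Λ
#6 (3,16): internal coord 3 + (16)·λ' = -0.77709; -0.77709 ∉ [-0.7, -0.3) → out
#7 (-15,-12): internal coord -15 + (-12)·λ' = -12.16718; -12.16718 ∉ [-0.7, -0.3) → out
#8 (5,17): internal coord 5 + (17)·λ' = +0.98684; +0.98684 ∉ [-0.7, -0.3) → out

5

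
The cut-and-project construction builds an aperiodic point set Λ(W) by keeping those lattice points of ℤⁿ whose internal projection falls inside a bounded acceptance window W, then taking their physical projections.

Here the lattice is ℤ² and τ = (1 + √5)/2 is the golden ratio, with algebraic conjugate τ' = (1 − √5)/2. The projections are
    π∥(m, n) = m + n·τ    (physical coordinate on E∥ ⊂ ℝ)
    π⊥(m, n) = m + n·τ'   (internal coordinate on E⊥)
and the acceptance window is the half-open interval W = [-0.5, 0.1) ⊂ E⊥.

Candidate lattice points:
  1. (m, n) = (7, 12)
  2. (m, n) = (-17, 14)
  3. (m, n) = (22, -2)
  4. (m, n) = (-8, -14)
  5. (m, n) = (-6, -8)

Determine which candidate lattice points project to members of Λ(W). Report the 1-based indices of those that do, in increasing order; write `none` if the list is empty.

τ' = (1−√5)/2 ≈ -0.61803.
#1 (7,12): internal coord 7 + (12)·τ' = -0.41641; -0.41641 ∈ [-0.5, 0.1) → IN Λ
#2 (-17,14): internal coord -17 + (14)·τ' = -25.65248; -25.65248 ∉ [-0.5, 0.1) → out
#3 (22,-2): internal coord 22 + (-2)·τ' = +23.23607; +23.23607 ∉ [-0.5, 0.1) → out
#4 (-8,-14): internal coord -8 + (-14)·τ' = +0.65248; +0.65248 ∉ [-0.5, 0.1) → out
#5 (-6,-8): internal coord -6 + (-8)·τ' = -1.05573; -1.05573 ∉ [-0.5, 0.1) → out

1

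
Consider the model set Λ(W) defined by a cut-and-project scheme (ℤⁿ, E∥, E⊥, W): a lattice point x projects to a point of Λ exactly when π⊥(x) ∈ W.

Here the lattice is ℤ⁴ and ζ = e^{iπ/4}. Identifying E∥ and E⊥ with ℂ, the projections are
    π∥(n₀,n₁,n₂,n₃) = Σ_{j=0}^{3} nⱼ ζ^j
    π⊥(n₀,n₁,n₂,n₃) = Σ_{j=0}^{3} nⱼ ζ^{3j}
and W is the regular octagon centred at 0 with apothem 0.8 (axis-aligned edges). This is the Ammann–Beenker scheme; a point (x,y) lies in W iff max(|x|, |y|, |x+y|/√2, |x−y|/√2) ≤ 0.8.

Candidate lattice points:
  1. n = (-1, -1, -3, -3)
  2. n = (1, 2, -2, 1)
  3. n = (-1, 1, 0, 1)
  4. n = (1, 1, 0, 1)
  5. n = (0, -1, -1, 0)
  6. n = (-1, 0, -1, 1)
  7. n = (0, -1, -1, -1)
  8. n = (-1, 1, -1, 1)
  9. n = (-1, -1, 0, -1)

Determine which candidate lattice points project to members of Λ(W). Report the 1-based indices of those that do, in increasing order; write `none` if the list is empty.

With ζ = e^{iπ/4} the internal vectors are ζ^0,ζ^3,ζ^6,ζ^9.
candidate 1: n = (-1, -1, -3, -3) → π⊥ ≈ (-2.41421, +0.17157); max(|x|,|y|,|x±y|/√2) = 2.41421 > 0.8 ⇒ ∉ W
candidate 2: n = (1, 2, -2, 1) → π⊥ ≈ (+0.29289, +4.12132); max(|x|,|y|,|x±y|/√2) = 4.12132 > 0.8 ⇒ ∉ W
candidate 3: n = (-1, 1, 0, 1) → π⊥ ≈ (-1.00000, +1.41421); max(|x|,|y|,|x±y|/√2) = 1.70711 > 0.8 ⇒ ∉ W
candidate 4: n = (1, 1, 0, 1) → π⊥ ≈ (+1.00000, +1.41421); max(|x|,|y|,|x±y|/√2) = 1.70711 > 0.8 ⇒ ∉ W
candidate 5: n = (0, -1, -1, 0) → π⊥ ≈ (+0.70711, +0.29289); max(|x|,|y|,|x±y|/√2) = 0.70711 ≤ 0.8 ⇒ ∈ W
candidate 6: n = (-1, 0, -1, 1) → π⊥ ≈ (-0.29289, +1.70711); max(|x|,|y|,|x±y|/√2) = 1.70711 > 0.8 ⇒ ∉ W
candidate 7: n = (0, -1, -1, -1) → π⊥ ≈ (+0.00000, -0.41421); max(|x|,|y|,|x±y|/√2) = 0.41421 ≤ 0.8 ⇒ ∈ W
candidate 8: n = (-1, 1, -1, 1) → π⊥ ≈ (-1.00000, +2.41421); max(|x|,|y|,|x±y|/√2) = 2.41421 > 0.8 ⇒ ∉ W
candidate 9: n = (-1, -1, 0, -1) → π⊥ ≈ (-1.00000, -1.41421); max(|x|,|y|,|x±y|/√2) = 1.70711 > 0.8 ⇒ ∉ W

5, 7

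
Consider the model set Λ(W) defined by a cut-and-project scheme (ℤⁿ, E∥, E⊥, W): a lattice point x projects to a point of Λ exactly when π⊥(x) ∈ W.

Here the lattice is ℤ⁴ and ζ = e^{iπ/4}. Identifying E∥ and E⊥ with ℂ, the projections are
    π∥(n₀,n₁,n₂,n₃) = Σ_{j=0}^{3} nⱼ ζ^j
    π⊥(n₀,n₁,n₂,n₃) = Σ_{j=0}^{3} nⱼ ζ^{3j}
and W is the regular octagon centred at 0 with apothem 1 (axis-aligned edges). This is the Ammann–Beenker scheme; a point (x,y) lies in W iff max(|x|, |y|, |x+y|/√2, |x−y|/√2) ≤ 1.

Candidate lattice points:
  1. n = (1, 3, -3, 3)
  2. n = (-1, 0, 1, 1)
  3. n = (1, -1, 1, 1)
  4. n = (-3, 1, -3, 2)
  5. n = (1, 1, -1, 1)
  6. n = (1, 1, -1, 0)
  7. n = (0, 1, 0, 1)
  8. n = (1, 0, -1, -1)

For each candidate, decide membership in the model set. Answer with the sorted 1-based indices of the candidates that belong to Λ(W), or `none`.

Internal map: ζ^{3j} for j=0..3 gives (1,0), (−√2/2,√2/2), (0,−1), (√2/2,√2/2).
candidate 1: n = (1, 3, -3, 3) → π⊥ ≈ (+1.00000, +7.24264); max(|x|,|y|,|x±y|/√2) = 7.24264 > 1 ⇒ ∉ W
candidate 2: n = (-1, 0, 1, 1) → π⊥ ≈ (-0.29289, -0.29289); max(|x|,|y|,|x±y|/√2) = 0.41421 ≤ 1 ⇒ ∈ W
candidate 3: n = (1, -1, 1, 1) → π⊥ ≈ (+2.41421, -1.00000); max(|x|,|y|,|x±y|/√2) = 2.41421 > 1 ⇒ ∉ W
candidate 4: n = (-3, 1, -3, 2) → π⊥ ≈ (-2.29289, +5.12132); max(|x|,|y|,|x±y|/√2) = 5.24264 > 1 ⇒ ∉ W
candidate 5: n = (1, 1, -1, 1) → π⊥ ≈ (+1.00000, +2.41421); max(|x|,|y|,|x±y|/√2) = 2.41421 > 1 ⇒ ∉ W
candidate 6: n = (1, 1, -1, 0) → π⊥ ≈ (+0.29289, +1.70711); max(|x|,|y|,|x±y|/√2) = 1.70711 > 1 ⇒ ∉ W
candidate 7: n = (0, 1, 0, 1) → π⊥ ≈ (+0.00000, +1.41421); max(|x|,|y|,|x±y|/√2) = 1.41421 > 1 ⇒ ∉ W
candidate 8: n = (1, 0, -1, -1) → π⊥ ≈ (+0.29289, +0.29289); max(|x|,|y|,|x±y|/√2) = 0.41421 ≤ 1 ⇒ ∈ W

2, 8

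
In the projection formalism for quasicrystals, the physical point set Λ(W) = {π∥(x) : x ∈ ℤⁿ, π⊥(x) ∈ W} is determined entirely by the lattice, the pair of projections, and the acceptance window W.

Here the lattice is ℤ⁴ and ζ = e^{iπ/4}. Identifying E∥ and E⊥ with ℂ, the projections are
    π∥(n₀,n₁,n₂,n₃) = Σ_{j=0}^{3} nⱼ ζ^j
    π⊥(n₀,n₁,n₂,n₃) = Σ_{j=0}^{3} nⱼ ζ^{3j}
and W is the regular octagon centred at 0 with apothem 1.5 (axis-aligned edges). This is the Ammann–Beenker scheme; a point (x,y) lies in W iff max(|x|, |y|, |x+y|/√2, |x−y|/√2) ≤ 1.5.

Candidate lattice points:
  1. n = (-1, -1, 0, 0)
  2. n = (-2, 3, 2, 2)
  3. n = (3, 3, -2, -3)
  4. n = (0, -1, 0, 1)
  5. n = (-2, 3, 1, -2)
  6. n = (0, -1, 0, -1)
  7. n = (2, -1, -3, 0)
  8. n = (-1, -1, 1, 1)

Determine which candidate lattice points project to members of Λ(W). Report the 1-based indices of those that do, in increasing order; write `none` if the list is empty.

With ζ = e^{iπ/4} the internal vectors are ζ^0,ζ^3,ζ^6,ζ^9.
#1 (-1, -1, 0, 0): internal (-0.292893, -0.707107); octagon support 0.707107 vs apothem 1.5 → ∈ W
#2 (-2, 3, 2, 2): internal (-2.707107, 1.535534); octagon support 3.000000 vs apothem 1.5 → ∉ W
#3 (3, 3, -2, -3): internal (-1.242641, 2.000000); octagon support 2.292893 vs apothem 1.5 → ∉ W
#4 (0, -1, 0, 1): internal (1.414214, 0.000000); octagon support 1.414214 vs apothem 1.5 → ∈ W
#5 (-2, 3, 1, -2): internal (-5.535534, -0.292893); octagon support 5.535534 vs apothem 1.5 → ∉ W
#6 (0, -1, 0, -1): internal (0.000000, -1.414214); octagon support 1.414214 vs apothem 1.5 → ∈ W
#7 (2, -1, -3, 0): internal (2.707107, 2.292893); octagon support 3.535534 vs apothem 1.5 → ∉ W
#8 (-1, -1, 1, 1): internal (0.414214, -1.000000); octagon support 1.000000 vs apothem 1.5 → ∈ W

1, 4, 6, 8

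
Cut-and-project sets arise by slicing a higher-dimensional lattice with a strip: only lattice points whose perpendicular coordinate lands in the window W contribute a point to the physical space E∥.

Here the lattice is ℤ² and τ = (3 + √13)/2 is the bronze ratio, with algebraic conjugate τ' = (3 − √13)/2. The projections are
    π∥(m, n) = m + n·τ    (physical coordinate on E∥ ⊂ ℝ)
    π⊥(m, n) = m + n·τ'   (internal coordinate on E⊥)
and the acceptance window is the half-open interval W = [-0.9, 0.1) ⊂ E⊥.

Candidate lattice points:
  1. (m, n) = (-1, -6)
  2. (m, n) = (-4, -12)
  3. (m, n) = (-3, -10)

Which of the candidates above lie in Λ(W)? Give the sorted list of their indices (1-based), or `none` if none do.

τ' = (3−√13)/2 ≈ -0.30278.
candidate 1: (m,n)=(-1,-6) → π∥ = -1-6·τ ≈ -20.81665, π⊥ = -1-6·τ' ≈ 0.81665 ∉ [-0.9, 0.1) ⇒ out
candidate 2: (m,n)=(-4,-12) → π∥ = -4-12·τ ≈ -43.63331, π⊥ = -4-12·τ' ≈ -0.36669 ∈ [-0.9, 0.1) ⇒ IN Λ
candidate 3: (m,n)=(-3,-10) → π∥ = -3-10·τ ≈ -36.02776, π⊥ = -3-10·τ' ≈ 0.02776 ∈ [-0.9, 0.1) ⇒ IN Λ

2, 3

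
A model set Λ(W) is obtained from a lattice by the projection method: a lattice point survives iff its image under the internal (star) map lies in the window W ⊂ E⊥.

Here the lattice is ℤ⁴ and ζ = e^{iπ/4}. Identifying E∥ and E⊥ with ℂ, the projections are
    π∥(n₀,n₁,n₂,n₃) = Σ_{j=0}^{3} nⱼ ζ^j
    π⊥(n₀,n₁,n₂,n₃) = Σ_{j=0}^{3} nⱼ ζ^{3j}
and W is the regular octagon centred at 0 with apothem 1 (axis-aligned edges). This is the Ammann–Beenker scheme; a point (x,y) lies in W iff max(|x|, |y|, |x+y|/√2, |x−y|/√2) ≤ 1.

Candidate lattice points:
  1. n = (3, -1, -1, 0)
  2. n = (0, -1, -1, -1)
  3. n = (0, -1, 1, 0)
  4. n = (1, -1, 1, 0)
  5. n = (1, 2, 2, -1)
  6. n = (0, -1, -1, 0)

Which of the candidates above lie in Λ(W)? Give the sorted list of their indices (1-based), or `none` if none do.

With ζ = e^{iπ/4} the internal vectors are ζ^0,ζ^3,ζ^6,ζ^9.
candidate 1: n = (3, -1, -1, 0) → π⊥ ≈ (+3.70711, +0.29289); max(|x|,|y|,|x±y|/√2) = 3.70711 > 1 ⇒ ∉ W
candidate 2: n = (0, -1, -1, -1) → π⊥ ≈ (+0.00000, -0.41421); max(|x|,|y|,|x±y|/√2) = 0.41421 ≤ 1 ⇒ ∈ W
candidate 3: n = (0, -1, 1, 0) → π⊥ ≈ (+0.70711, -1.70711); max(|x|,|y|,|x±y|/√2) = 1.70711 > 1 ⇒ ∉ W
candidate 4: n = (1, -1, 1, 0) → π⊥ ≈ (+1.70711, -1.70711); max(|x|,|y|,|x±y|/√2) = 2.41421 > 1 ⇒ ∉ W
candidate 5: n = (1, 2, 2, -1) → π⊥ ≈ (-1.12132, -1.29289); max(|x|,|y|,|x±y|/√2) = 1.70711 > 1 ⇒ ∉ W
candidate 6: n = (0, -1, -1, 0) → π⊥ ≈ (+0.70711, +0.29289); max(|x|,|y|,|x±y|/√2) = 0.70711 ≤ 1 ⇒ ∈ W

2, 6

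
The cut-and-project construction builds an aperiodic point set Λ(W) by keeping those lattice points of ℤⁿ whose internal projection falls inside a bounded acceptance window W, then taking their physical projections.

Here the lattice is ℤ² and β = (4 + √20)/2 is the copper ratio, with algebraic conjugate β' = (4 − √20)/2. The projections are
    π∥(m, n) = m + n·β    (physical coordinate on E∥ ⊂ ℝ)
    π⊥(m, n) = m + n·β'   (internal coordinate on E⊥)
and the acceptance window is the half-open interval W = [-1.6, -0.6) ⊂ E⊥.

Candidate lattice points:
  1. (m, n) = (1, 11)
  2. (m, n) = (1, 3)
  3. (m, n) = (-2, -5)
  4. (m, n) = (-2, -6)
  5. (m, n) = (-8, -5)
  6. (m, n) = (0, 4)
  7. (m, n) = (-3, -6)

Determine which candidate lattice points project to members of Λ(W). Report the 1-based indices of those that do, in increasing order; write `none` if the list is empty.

1, 3, 6, 7

Compute β' = (4−√20)/2 = -0.236068, so π⊥(m,n) = m -0.236068·n.
#1 (1,11): internal coord 1 + (11)·β' = -1.596748; -1.596748 ∈ [-1.6, -0.6) → IN Λ
#2 (1,3): internal coord 1 + (3)·β' = +0.291796; +0.291796 ∉ [-1.6, -0.6) → out
#3 (-2,-5): internal coord -2 + (-5)·β' = -0.819660; -0.819660 ∈ [-1.6, -0.6) → IN Λ
#4 (-2,-6): internal coord -2 + (-6)·β' = -0.583592; -0.583592 ∉ [-1.6, -0.6) → out
#5 (-8,-5): internal coord -8 + (-5)·β' = -6.819660; -6.819660 ∉ [-1.6, -0.6) → out
#6 (0,4): internal coord 0 + (4)·β' = -0.944272; -0.944272 ∈ [-1.6, -0.6) → IN Λ
#7 (-3,-6): internal coord -3 + (-6)·β' = -1.583592; -1.583592 ∈ [-1.6, -0.6) → IN Λ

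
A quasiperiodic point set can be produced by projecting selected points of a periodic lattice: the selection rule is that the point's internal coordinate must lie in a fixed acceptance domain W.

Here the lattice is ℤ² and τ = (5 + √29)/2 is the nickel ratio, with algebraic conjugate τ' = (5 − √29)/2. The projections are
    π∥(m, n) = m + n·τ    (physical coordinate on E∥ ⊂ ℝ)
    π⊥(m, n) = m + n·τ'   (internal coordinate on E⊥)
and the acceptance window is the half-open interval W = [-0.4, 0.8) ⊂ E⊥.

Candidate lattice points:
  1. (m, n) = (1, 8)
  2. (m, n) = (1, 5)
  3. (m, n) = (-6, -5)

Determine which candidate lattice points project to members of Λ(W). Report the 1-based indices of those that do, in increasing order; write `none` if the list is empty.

2

Numerically τ ≈ 5.1926 and τ' = −1/τ ≈ -0.1926.
[1] lift (1,8): star map gives -0.5407; window check -0.4 ≤ -0.5407 < 0.8 is false → out
[2] lift (1,5): star map gives 0.0371; window check -0.4 ≤ 0.0371 < 0.8 is true → IN Λ
[3] lift (-6,-5): star map gives -5.0371; window check -0.4 ≤ -5.0371 < 0.8 is false → out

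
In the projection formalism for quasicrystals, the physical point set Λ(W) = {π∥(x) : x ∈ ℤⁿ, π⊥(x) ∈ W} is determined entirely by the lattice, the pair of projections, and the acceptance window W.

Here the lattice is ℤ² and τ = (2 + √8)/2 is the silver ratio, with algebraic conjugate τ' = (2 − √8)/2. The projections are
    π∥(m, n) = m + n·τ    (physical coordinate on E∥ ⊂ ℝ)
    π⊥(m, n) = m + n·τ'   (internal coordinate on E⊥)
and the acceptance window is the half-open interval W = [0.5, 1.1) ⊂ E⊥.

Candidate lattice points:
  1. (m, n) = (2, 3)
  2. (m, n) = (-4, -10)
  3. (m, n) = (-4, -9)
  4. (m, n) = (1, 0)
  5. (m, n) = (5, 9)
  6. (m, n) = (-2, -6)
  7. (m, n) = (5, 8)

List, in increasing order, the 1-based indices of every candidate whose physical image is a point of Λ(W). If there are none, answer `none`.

1, 4

τ' = (2−√8)/2 ≈ -0.4142.
[1] lift (2,3): star map gives 0.7574; window check 0.5 ≤ 0.7574 < 1.1 is true → IN Λ
[2] lift (-4,-10): star map gives 0.1421; window check 0.5 ≤ 0.1421 < 1.1 is false → out
[3] lift (-4,-9): star map gives -0.2721; window check 0.5 ≤ -0.2721 < 1.1 is false → out
[4] lift (1,0): star map gives 1.0000; window check 0.5 ≤ 1.0000 < 1.1 is true → IN Λ
[5] lift (5,9): star map gives 1.2721; window check 0.5 ≤ 1.2721 < 1.1 is false → out
[6] lift (-2,-6): star map gives 0.4853; window check 0.5 ≤ 0.4853 < 1.1 is false → out
[7] lift (5,8): star map gives 1.6863; window check 0.5 ≤ 1.6863 < 1.1 is false → out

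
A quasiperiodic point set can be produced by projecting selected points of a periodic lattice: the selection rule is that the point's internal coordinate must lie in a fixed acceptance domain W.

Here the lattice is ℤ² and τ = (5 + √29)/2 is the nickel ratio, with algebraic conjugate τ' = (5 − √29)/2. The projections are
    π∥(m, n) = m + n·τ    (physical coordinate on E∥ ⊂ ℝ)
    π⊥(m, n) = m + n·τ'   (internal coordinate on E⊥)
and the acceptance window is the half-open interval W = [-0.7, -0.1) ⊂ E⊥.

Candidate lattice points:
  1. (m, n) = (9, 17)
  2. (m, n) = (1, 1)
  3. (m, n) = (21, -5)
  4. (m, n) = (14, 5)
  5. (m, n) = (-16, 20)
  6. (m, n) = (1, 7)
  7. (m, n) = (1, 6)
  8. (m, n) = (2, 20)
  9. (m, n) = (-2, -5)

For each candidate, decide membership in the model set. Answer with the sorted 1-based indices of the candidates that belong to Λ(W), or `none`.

Compute τ' = (5−√29)/2 = -0.1926, so π⊥(m,n) = m -0.1926·n.
[1] lift (9,17): star map gives 5.7261; window check -0.7 ≤ 5.7261 < -0.1 is false → out
[2] lift (1,1): star map gives 0.8074; window check -0.7 ≤ 0.8074 < -0.1 is false → out
[3] lift (21,-5): star map gives 21.9629; window check -0.7 ≤ 21.9629 < -0.1 is false → out
[4] lift (14,5): star map gives 13.0371; window check -0.7 ≤ 13.0371 < -0.1 is false → out
[5] lift (-16,20): star map gives -19.8516; window check -0.7 ≤ -19.8516 < -0.1 is false → out
[6] lift (1,7): star map gives -0.3481; window check -0.7 ≤ -0.3481 < -0.1 is true → IN Λ
[7] lift (1,6): star map gives -0.1555; window check -0.7 ≤ -0.1555 < -0.1 is true → IN Λ
[8] lift (2,20): star map gives -1.8516; window check -0.7 ≤ -1.8516 < -0.1 is false → out
[9] lift (-2,-5): star map gives -1.0371; window check -0.7 ≤ -1.0371 < -0.1 is false → out

6, 7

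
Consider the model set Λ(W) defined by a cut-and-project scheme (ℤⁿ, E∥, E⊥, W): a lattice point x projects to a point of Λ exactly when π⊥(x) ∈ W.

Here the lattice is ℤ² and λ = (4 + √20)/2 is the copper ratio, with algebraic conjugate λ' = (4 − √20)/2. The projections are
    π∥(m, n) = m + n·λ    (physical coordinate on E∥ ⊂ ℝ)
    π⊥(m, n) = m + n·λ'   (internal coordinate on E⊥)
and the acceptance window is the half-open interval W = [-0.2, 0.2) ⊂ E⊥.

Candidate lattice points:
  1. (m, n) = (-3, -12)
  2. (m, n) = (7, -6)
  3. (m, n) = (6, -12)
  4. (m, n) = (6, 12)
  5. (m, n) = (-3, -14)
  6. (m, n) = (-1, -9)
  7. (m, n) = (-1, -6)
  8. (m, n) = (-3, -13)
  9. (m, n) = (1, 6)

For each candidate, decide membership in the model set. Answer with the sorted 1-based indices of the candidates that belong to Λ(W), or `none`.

1, 8

Numerically λ ≈ 4.2361 and λ' = −1/λ ≈ -0.2361.
candidate 1: (m,n)=(-3,-12) → π∥ = -3-12·λ ≈ -53.8328, π⊥ = -3-12·λ' ≈ -0.1672 ∈ [-0.2, 0.2) ⇒ IN Λ
candidate 2: (m,n)=(7,-6) → π∥ = 7-6·λ ≈ -18.4164, π⊥ = 7-6·λ' ≈ 8.4164 ∉ [-0.2, 0.2) ⇒ out
candidate 3: (m,n)=(6,-12) → π∥ = 6-12·λ ≈ -44.8328, π⊥ = 6-12·λ' ≈ 8.8328 ∉ [-0.2, 0.2) ⇒ out
candidate 4: (m,n)=(6,12) → π∥ = 6+12·λ ≈ 56.8328, π⊥ = 6+12·λ' ≈ 3.1672 ∉ [-0.2, 0.2) ⇒ out
candidate 5: (m,n)=(-3,-14) → π∥ = -3-14·λ ≈ -62.3050, π⊥ = -3-14·λ' ≈ 0.3050 ∉ [-0.2, 0.2) ⇒ out
candidate 6: (m,n)=(-1,-9) → π∥ = -1-9·λ ≈ -39.1246, π⊥ = -1-9·λ' ≈ 1.1246 ∉ [-0.2, 0.2) ⇒ out
candidate 7: (m,n)=(-1,-6) → π∥ = -1-6·λ ≈ -26.4164, π⊥ = -1-6·λ' ≈ 0.4164 ∉ [-0.2, 0.2) ⇒ out
candidate 8: (m,n)=(-3,-13) → π∥ = -3-13·λ ≈ -58.0689, π⊥ = -3-13·λ' ≈ 0.0689 ∈ [-0.2, 0.2) ⇒ IN Λ
candidate 9: (m,n)=(1,6) → π∥ = 1+6·λ ≈ 26.4164, π⊥ = 1+6·λ' ≈ -0.4164 ∉ [-0.2, 0.2) ⇒ out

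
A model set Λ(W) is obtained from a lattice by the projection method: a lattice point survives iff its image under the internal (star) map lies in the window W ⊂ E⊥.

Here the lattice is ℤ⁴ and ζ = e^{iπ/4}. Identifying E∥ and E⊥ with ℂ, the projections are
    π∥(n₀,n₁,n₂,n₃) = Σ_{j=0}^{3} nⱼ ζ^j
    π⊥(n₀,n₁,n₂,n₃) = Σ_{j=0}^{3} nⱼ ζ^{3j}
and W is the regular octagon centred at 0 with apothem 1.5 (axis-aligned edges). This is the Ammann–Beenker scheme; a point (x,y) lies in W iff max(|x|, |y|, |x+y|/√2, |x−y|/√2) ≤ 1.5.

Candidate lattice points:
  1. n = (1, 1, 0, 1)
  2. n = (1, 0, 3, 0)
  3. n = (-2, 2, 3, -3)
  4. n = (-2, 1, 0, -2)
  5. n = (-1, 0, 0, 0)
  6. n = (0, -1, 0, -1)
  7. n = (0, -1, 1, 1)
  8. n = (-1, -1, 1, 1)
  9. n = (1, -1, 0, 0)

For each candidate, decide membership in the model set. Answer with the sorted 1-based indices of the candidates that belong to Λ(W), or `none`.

5, 6, 8

π⊥(n) = n₀ + n₁ζ³ + n₂ζ⁶ + n₃ζ⁹ where ζ = e^{iπ/4}.
candidate 1: n = (1, 1, 0, 1) → π⊥ ≈ (+1.00000, +1.41421); max(|x|,|y|,|x±y|/√2) = 1.70711 > 1.5 ⇒ ∉ W
candidate 2: n = (1, 0, 3, 0) → π⊥ ≈ (+1.00000, -3.00000); max(|x|,|y|,|x±y|/√2) = 3.00000 > 1.5 ⇒ ∉ W
candidate 3: n = (-2, 2, 3, -3) → π⊥ ≈ (-5.53553, -3.70711); max(|x|,|y|,|x±y|/√2) = 6.53553 > 1.5 ⇒ ∉ W
candidate 4: n = (-2, 1, 0, -2) → π⊥ ≈ (-4.12132, -0.70711); max(|x|,|y|,|x±y|/√2) = 4.12132 > 1.5 ⇒ ∉ W
candidate 5: n = (-1, 0, 0, 0) → π⊥ ≈ (-1.00000, +0.00000); max(|x|,|y|,|x±y|/√2) = 1.00000 ≤ 1.5 ⇒ ∈ W
candidate 6: n = (0, -1, 0, -1) → π⊥ ≈ (+0.00000, -1.41421); max(|x|,|y|,|x±y|/√2) = 1.41421 ≤ 1.5 ⇒ ∈ W
candidate 7: n = (0, -1, 1, 1) → π⊥ ≈ (+1.41421, -1.00000); max(|x|,|y|,|x±y|/√2) = 1.70711 > 1.5 ⇒ ∉ W
candidate 8: n = (-1, -1, 1, 1) → π⊥ ≈ (+0.41421, -1.00000); max(|x|,|y|,|x±y|/√2) = 1.00000 ≤ 1.5 ⇒ ∈ W
candidate 9: n = (1, -1, 0, 0) → π⊥ ≈ (+1.70711, -0.70711); max(|x|,|y|,|x±y|/√2) = 1.70711 > 1.5 ⇒ ∉ W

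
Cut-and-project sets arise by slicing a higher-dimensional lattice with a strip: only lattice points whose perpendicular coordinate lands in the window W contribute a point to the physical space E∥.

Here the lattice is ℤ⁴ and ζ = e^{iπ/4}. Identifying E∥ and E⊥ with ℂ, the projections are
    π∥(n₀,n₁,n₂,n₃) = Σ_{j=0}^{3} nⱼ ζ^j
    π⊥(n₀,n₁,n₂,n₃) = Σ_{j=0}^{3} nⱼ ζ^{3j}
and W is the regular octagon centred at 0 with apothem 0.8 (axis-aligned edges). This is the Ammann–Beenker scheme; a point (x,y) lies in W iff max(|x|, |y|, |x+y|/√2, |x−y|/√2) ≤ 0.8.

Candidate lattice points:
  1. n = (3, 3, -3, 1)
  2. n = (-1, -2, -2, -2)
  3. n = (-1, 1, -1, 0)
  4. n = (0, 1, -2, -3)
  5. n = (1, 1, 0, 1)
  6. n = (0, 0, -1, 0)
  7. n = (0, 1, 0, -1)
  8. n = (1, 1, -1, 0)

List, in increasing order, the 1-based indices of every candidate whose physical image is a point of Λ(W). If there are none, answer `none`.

none

With ζ = e^{iπ/4} the internal vectors are ζ^0,ζ^3,ζ^6,ζ^9.
candidate 1: n = (3, 3, -3, 1) → π⊥ ≈ (+1.58579, +5.82843); max(|x|,|y|,|x±y|/√2) = 5.82843 > 0.8 ⇒ ∉ W
candidate 2: n = (-1, -2, -2, -2) → π⊥ ≈ (-1.00000, -0.82843); max(|x|,|y|,|x±y|/√2) = 1.29289 > 0.8 ⇒ ∉ W
candidate 3: n = (-1, 1, -1, 0) → π⊥ ≈ (-1.70711, +1.70711); max(|x|,|y|,|x±y|/√2) = 2.41421 > 0.8 ⇒ ∉ W
candidate 4: n = (0, 1, -2, -3) → π⊥ ≈ (-2.82843, +0.58579); max(|x|,|y|,|x±y|/√2) = 2.82843 > 0.8 ⇒ ∉ W
candidate 5: n = (1, 1, 0, 1) → π⊥ ≈ (+1.00000, +1.41421); max(|x|,|y|,|x±y|/√2) = 1.70711 > 0.8 ⇒ ∉ W
candidate 6: n = (0, 0, -1, 0) → π⊥ ≈ (+0.00000, +1.00000); max(|x|,|y|,|x±y|/√2) = 1.00000 > 0.8 ⇒ ∉ W
candidate 7: n = (0, 1, 0, -1) → π⊥ ≈ (-1.41421, +0.00000); max(|x|,|y|,|x±y|/√2) = 1.41421 > 0.8 ⇒ ∉ W
candidate 8: n = (1, 1, -1, 0) → π⊥ ≈ (+0.29289, +1.70711); max(|x|,|y|,|x±y|/√2) = 1.70711 > 0.8 ⇒ ∉ W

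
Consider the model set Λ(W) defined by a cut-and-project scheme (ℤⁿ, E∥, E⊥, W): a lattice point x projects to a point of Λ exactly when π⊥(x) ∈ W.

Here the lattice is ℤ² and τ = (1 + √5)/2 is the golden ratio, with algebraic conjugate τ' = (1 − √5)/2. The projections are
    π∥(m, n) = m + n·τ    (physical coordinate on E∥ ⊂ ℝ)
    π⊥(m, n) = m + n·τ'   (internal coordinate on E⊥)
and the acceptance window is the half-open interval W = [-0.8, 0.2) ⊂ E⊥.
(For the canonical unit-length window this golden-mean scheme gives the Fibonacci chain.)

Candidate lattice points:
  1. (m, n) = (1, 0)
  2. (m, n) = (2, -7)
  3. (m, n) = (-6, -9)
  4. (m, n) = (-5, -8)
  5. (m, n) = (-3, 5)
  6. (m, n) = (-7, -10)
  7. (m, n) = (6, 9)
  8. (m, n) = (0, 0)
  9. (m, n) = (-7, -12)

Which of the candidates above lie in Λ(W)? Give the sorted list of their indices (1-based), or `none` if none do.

3, 4, 8

Compute τ' = (1−√5)/2 = -0.618034, so π⊥(m,n) = m -0.618034·n.
#1 (1,0): internal coord 1 + (0)·τ' = +1.000000; +1.000000 ∉ [-0.8, 0.2) → out
#2 (2,-7): internal coord 2 + (-7)·τ' = +6.326238; +6.326238 ∉ [-0.8, 0.2) → out
#3 (-6,-9): internal coord -6 + (-9)·τ' = -0.437694; -0.437694 ∈ [-0.8, 0.2) → IN Λ
#4 (-5,-8): internal coord -5 + (-8)·τ' = -0.055728; -0.055728 ∈ [-0.8, 0.2) → IN Λ
#5 (-3,5): internal coord -3 + (5)·τ' = -6.090170; -6.090170 ∉ [-0.8, 0.2) → out
#6 (-7,-10): internal coord -7 + (-10)·τ' = -0.819660; -0.819660 ∉ [-0.8, 0.2) → out
#7 (6,9): internal coord 6 + (9)·τ' = +0.437694; +0.437694 ∉ [-0.8, 0.2) → out
#8 (0,0): internal coord 0 + (0)·τ' = +0.000000; +0.000000 ∈ [-0.8, 0.2) → IN Λ
#9 (-7,-12): internal coord -7 + (-12)·τ' = +0.416408; +0.416408 ∉ [-0.8, 0.2) → out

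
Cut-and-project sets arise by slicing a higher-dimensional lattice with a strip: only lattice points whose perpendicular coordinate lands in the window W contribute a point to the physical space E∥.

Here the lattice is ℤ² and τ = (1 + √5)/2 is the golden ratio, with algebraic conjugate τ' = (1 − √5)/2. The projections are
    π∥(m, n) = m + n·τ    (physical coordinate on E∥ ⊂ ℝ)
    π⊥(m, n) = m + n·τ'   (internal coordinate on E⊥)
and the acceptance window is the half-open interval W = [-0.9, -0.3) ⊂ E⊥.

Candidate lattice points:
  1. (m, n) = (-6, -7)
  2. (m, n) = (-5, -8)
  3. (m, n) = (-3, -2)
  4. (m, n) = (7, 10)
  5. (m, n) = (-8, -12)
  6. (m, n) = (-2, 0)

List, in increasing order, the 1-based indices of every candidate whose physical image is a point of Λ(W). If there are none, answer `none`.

5

Compute τ' = (1−√5)/2 = -0.61803, so π⊥(m,n) = m -0.61803·n.
candidate 1: (m,n)=(-6,-7) → π∥ = -6-7·τ ≈ -17.32624, π⊥ = -6-7·τ' ≈ -1.67376 ∉ [-0.9, -0.3) ⇒ out
candidate 2: (m,n)=(-5,-8) → π∥ = -5-8·τ ≈ -17.94427, π⊥ = -5-8·τ' ≈ -0.05573 ∉ [-0.9, -0.3) ⇒ out
candidate 3: (m,n)=(-3,-2) → π∥ = -3-2·τ ≈ -6.23607, π⊥ = -3-2·τ' ≈ -1.76393 ∉ [-0.9, -0.3) ⇒ out
candidate 4: (m,n)=(7,10) → π∥ = 7+10·τ ≈ 23.18034, π⊥ = 7+10·τ' ≈ 0.81966 ∉ [-0.9, -0.3) ⇒ out
candidate 5: (m,n)=(-8,-12) → π∥ = -8-12·τ ≈ -27.41641, π⊥ = -8-12·τ' ≈ -0.58359 ∈ [-0.9, -0.3) ⇒ IN Λ
candidate 6: (m,n)=(-2,0) → π∥ = -2+0·τ ≈ -2.00000, π⊥ = -2+0·τ' ≈ -2.00000 ∉ [-0.9, -0.3) ⇒ out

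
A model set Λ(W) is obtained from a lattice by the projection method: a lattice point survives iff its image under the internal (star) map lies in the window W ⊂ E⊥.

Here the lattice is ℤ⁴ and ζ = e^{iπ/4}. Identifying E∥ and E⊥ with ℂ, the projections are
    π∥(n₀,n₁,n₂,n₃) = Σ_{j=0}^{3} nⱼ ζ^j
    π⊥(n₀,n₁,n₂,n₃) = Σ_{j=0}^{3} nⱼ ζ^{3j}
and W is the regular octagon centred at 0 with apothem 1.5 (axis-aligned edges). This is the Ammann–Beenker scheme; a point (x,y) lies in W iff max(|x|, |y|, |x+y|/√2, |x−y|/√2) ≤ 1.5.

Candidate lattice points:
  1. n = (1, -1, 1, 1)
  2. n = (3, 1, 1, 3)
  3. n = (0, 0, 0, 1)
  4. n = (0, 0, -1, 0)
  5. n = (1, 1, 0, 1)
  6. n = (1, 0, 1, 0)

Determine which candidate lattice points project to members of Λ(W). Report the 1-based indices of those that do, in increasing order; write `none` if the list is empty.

3, 4, 6

π⊥(n) = n₀ + n₁ζ³ + n₂ζ⁶ + n₃ζ⁹ where ζ = e^{iπ/4}.
candidate 1: n = (1, -1, 1, 1) → π⊥ ≈ (+2.41421, -1.00000); max(|x|,|y|,|x±y|/√2) = 2.41421 > 1.5 ⇒ ∉ W
candidate 2: n = (3, 1, 1, 3) → π⊥ ≈ (+4.41421, +1.82843); max(|x|,|y|,|x±y|/√2) = 4.41421 > 1.5 ⇒ ∉ W
candidate 3: n = (0, 0, 0, 1) → π⊥ ≈ (+0.70711, +0.70711); max(|x|,|y|,|x±y|/√2) = 1.00000 ≤ 1.5 ⇒ ∈ W
candidate 4: n = (0, 0, -1, 0) → π⊥ ≈ (+0.00000, +1.00000); max(|x|,|y|,|x±y|/√2) = 1.00000 ≤ 1.5 ⇒ ∈ W
candidate 5: n = (1, 1, 0, 1) → π⊥ ≈ (+1.00000, +1.41421); max(|x|,|y|,|x±y|/√2) = 1.70711 > 1.5 ⇒ ∉ W
candidate 6: n = (1, 0, 1, 0) → π⊥ ≈ (+1.00000, -1.00000); max(|x|,|y|,|x±y|/√2) = 1.41421 ≤ 1.5 ⇒ ∈ W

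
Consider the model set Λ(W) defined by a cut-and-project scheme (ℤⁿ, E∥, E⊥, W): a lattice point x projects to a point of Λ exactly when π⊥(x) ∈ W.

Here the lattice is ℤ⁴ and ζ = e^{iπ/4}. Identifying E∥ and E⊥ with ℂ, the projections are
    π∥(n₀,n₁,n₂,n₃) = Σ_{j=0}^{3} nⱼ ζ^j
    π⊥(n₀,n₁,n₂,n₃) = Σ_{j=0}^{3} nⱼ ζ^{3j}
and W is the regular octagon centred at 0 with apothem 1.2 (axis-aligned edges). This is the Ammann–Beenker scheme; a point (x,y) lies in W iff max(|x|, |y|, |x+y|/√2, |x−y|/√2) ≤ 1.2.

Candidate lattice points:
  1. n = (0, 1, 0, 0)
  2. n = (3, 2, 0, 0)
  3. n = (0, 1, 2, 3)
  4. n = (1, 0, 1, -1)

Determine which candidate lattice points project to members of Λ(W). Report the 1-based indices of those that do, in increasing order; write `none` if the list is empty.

1

π⊥(n) = n₀ + n₁ζ³ + n₂ζ⁶ + n₃ζ⁹ where ζ = e^{iπ/4}.
#1 (0, 1, 0, 0): internal (-0.70711, 0.70711); octagon support 1.00000 vs apothem 1.2 → ∈ W
#2 (3, 2, 0, 0): internal (1.58579, 1.41421); octagon support 2.12132 vs apothem 1.2 → ∉ W
#3 (0, 1, 2, 3): internal (1.41421, 0.82843); octagon support 1.58579 vs apothem 1.2 → ∉ W
#4 (1, 0, 1, -1): internal (0.29289, -1.70711); octagon support 1.70711 vs apothem 1.2 → ∉ W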